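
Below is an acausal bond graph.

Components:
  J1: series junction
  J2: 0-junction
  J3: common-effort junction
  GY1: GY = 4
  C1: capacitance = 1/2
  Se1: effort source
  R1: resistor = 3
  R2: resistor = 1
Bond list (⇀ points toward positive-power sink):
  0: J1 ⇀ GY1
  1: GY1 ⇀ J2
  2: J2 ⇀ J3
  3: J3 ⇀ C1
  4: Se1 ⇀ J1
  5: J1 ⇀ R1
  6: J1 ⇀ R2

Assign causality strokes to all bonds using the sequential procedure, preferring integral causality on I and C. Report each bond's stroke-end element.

b0 |GY1
b1 |GY1
b2 |J2
b3 |J3
b4 |J1
b5 |J1
b6 |J1

#4 stroke at J1  (source Se1 imposes e)
#3 stroke at J3  (C1: C, integral causality)
#2 stroke at J2  (common-e at J3 fixed by 3)
#1 stroke at GY1  (J2 effort already set via bond 2)
#0 stroke at GY1  (GY1: gyrator matches bond 1)
#5 stroke at J1  (1-jn J1 has f-setter on 0)
#6 stroke at J1  (common-f at J1 fixed by 0)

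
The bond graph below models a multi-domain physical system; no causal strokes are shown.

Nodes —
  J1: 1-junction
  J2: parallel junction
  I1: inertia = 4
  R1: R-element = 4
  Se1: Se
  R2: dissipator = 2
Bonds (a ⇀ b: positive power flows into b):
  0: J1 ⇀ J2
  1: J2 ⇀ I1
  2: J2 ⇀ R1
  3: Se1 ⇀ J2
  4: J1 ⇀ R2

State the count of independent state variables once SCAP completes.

b3 |J2  (source Se1 imposes e)
b0 |J1  (J2 effort already set via bond 3)
b1 |I1  (0-jn J2 has e-setter on 3)
b2 |R1  (J2: bond 3 brought effort, rest push out)
b4 |R2  (closing 1-jn rule on J1)

1  (I1 all integral)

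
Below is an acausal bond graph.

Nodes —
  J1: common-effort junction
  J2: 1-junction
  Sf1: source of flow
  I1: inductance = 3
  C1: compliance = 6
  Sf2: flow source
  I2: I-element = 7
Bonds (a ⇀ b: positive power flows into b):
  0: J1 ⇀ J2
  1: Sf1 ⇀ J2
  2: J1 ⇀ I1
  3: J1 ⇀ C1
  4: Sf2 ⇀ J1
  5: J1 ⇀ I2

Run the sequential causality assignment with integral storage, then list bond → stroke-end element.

β0 stroke at J2
β1 stroke at Sf1
β2 stroke at I1
β3 stroke at J1
β4 stroke at Sf2
β5 stroke at I2

b1 |Sf1  (source Sf1 imposes f)
b4 |Sf2  (Sf2 (Sf) sets flow on bond)
b0 |J2  (common-f at J2 fixed by 1)
b2 |I1  (I1 integral (f out))
b3 |J1  (prefer integral on C1)
b5 |I2  (J1 effort already set via bond 3)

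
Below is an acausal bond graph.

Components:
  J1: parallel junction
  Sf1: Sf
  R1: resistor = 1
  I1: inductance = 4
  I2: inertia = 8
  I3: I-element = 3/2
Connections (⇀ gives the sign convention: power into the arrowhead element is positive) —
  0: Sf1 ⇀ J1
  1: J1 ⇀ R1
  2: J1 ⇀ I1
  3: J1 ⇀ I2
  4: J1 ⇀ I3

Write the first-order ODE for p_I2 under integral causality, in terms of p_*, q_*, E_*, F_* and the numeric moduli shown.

dp_I2/dt = F_Sf1 - p_I1/4 - p_I2/8 - 2*p_I3/3

b0 |Sf1  (Sf1: flow source, stroke at near end)
b2 |I1  (I1 integral (f out))
b3 |I2  (I2 integral (f out))
b4 |I3  (I3: I, integral causality)
b1 |J1  (J1 needs exactly one e-in)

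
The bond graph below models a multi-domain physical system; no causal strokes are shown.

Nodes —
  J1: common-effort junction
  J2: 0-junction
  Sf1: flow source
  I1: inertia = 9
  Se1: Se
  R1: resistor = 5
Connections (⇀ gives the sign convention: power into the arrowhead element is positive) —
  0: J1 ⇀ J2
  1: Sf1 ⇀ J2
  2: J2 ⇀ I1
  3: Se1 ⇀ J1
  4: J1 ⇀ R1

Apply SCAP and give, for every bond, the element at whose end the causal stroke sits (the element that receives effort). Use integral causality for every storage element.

b1 stroke→Sf1  (Sf1: flow source, stroke at near end)
b3 stroke→J1  (source Se1 imposes e)
b0 stroke→J2  (J1 effort already set via bond 3)
b4 stroke→R1  (J1 effort already set via bond 3)
b2 stroke→I1  (J2 effort already set via bond 0)

b0 stroke→J2
b1 stroke→Sf1
b2 stroke→I1
b3 stroke→J1
b4 stroke→R1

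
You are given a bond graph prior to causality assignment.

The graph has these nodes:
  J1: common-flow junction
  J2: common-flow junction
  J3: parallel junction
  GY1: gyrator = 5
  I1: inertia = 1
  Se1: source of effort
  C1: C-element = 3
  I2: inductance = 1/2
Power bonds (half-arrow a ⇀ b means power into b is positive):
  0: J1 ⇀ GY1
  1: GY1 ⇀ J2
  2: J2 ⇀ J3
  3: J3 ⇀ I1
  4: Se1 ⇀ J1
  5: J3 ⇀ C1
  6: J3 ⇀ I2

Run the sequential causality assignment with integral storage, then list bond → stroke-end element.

β0 →GY1
β1 →GY1
β2 →J2
β3 →I1
β4 →J1
β5 →J3
β6 →I2

#4 |J1  (Se1 (Se) sets effort on bond)
#0 |GY1  (J1 needs exactly one f-in)
#1 |GY1  (through GY1, causality inverts; strokes same side of GY1)
#2 |J2  (common-f at J2 fixed by 1)
#3 |I1  (I1: I, integral causality)
#5 |J3  (C1 outputs effort q/C1)
#6 |I2  (J3: bond 5 brought effort, rest push out)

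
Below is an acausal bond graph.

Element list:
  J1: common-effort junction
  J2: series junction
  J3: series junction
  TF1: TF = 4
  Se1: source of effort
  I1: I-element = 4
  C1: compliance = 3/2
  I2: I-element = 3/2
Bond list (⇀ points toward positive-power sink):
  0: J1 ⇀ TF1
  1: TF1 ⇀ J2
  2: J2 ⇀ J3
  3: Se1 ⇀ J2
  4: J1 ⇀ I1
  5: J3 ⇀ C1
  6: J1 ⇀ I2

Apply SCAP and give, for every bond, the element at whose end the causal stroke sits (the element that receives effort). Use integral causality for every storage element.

#3 |J2  (Se1: effort source, stroke at far end)
#4 |I1  (I1: I, integral causality)
#5 |J3  (C1 integral (e out))
#2 |J2  (J3 needs exactly one f-in)
#1 |TF1  (closing 1-jn rule on J2)
#0 |J1  (TF1: transformer flips bond 1)
#6 |I2  (0-jn J1 has e-setter on 0)

bond 0 |J1
bond 1 |TF1
bond 2 |J2
bond 3 |J2
bond 4 |I1
bond 5 |J3
bond 6 |I2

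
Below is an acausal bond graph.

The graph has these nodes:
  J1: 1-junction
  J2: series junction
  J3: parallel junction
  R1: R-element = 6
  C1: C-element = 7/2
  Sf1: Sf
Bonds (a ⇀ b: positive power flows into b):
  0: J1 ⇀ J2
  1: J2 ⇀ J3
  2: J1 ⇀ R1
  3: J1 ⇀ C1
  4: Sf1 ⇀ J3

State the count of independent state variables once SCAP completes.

1  (C1 all integral)

bond 4 stroke at Sf1  (Sf1 (Sf) sets flow on bond)
bond 1 stroke at J3  (J3: last free bond brings effort in)
bond 0 stroke at J2  (common-f at J2 fixed by 1)
bond 2 stroke at J1  (1-jn J1 has f-setter on 0)
bond 3 stroke at J1  (J1 flow already set via bond 0)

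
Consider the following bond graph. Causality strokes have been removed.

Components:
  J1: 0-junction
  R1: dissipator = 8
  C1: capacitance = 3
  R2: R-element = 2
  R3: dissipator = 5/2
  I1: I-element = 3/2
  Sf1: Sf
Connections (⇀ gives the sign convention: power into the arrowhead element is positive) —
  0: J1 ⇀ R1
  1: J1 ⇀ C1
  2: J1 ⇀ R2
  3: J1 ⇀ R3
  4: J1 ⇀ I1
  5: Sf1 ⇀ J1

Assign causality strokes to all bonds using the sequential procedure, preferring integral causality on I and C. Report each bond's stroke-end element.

b0 |R1
b1 |J1
b2 |R2
b3 |R3
b4 |I1
b5 |Sf1

β5 stroke at Sf1  (Sf1: flow source, stroke at near end)
β1 stroke at J1  (C1: C, integral causality)
β0 stroke at R1  (0-jn J1 has e-setter on 1)
β2 stroke at R2  (J1: bond 1 brought effort, rest push out)
β3 stroke at R3  (0-jn J1 has e-setter on 1)
β4 stroke at I1  (J1: bond 1 brought effort, rest push out)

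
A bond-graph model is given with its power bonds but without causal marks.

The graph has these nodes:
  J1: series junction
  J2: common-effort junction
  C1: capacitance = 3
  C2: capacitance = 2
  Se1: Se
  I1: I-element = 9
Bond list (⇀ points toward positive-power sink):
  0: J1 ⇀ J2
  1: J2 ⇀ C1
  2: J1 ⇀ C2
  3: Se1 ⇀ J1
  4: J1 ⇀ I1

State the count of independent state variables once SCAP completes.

3  (C1, C2, I1 all integral)

bond 3 →J1  (source Se1 imposes e)
bond 1 →J2  (C1: C, integral causality)
bond 0 →J1  (J2 effort already set via bond 1)
bond 2 →J1  (C2 outputs effort q/C2)
bond 4 →I1  (J1 needs exactly one f-in)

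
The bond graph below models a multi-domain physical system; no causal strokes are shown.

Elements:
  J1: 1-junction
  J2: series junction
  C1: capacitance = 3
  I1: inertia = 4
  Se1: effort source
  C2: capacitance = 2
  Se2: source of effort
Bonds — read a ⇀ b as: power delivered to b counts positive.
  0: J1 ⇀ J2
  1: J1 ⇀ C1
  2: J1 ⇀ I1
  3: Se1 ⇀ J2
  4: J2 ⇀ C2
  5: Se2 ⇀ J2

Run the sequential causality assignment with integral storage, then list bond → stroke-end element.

bond 3 →J2  (Se1 fixes effort; stroke away)
bond 5 →J2  (Se2 fixes effort; stroke away)
bond 1 →J1  (C1 integral (e out))
bond 2 →I1  (prefer integral on I1)
bond 0 →J1  (J1: bond 2 brought flow, rest push out)
bond 4 →J2  (common-f at J2 fixed by 0)

#0 stroke at J1
#1 stroke at J1
#2 stroke at I1
#3 stroke at J2
#4 stroke at J2
#5 stroke at J2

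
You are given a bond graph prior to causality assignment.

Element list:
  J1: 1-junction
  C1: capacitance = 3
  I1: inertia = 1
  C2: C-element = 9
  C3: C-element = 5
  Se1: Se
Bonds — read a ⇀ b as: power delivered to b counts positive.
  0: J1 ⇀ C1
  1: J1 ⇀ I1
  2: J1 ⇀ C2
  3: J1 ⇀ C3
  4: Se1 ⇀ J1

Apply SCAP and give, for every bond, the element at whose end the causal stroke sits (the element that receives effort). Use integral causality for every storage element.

bond 4 |J1  (Se1 fixes effort; stroke away)
bond 0 |J1  (C1 outputs effort q/C1)
bond 1 |I1  (prefer integral on I1)
bond 2 |J1  (J1 flow already set via bond 1)
bond 3 |J1  (1-jn J1 has f-setter on 1)

b0 →J1
b1 →I1
b2 →J1
b3 →J1
b4 →J1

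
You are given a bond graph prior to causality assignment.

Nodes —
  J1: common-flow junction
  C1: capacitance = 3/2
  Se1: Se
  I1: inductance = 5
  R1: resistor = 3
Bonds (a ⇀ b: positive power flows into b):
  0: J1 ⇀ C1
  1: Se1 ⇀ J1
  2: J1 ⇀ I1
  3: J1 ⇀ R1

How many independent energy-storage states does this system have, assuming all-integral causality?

2  (C1, I1 all integral)

b1 stroke at J1  (source Se1 imposes e)
b0 stroke at J1  (C1 integral (e out))
b2 stroke at I1  (prefer integral on I1)
b3 stroke at J1  (J1 flow already set via bond 2)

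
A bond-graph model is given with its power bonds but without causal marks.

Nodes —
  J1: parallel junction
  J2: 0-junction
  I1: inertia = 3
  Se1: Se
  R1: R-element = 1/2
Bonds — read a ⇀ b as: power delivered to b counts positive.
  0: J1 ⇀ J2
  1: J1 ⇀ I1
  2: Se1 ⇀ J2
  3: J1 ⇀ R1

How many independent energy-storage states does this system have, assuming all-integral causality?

1  (I1 all integral)

#2 stroke at J2  (source Se1 imposes e)
#0 stroke at J1  (J2 effort already set via bond 2)
#1 stroke at I1  (J1: bond 0 brought effort, rest push out)
#3 stroke at R1  (common-e at J1 fixed by 0)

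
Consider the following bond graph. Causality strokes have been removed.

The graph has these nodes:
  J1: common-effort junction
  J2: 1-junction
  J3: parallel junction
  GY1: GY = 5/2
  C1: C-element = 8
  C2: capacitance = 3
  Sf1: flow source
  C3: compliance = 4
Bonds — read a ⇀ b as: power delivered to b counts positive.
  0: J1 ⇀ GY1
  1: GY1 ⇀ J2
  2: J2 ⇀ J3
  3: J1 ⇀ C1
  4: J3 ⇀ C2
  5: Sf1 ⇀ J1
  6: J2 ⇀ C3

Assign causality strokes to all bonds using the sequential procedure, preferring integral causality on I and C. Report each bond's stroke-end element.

bond 0 stroke at GY1
bond 1 stroke at GY1
bond 2 stroke at J2
bond 3 stroke at J1
bond 4 stroke at J3
bond 5 stroke at Sf1
bond 6 stroke at J2

β5 stroke at Sf1  (Sf1 (Sf) sets flow on bond)
β3 stroke at J1  (C1 integral (e out))
β0 stroke at GY1  (common-e at J1 fixed by 3)
β1 stroke at GY1  (GY GY1: same side as bond 0)
β2 stroke at J2  (common-f at J2 fixed by 1)
β6 stroke at J2  (1-jn J2 has f-setter on 1)
β4 stroke at J3  (only one effort-in slot at J3)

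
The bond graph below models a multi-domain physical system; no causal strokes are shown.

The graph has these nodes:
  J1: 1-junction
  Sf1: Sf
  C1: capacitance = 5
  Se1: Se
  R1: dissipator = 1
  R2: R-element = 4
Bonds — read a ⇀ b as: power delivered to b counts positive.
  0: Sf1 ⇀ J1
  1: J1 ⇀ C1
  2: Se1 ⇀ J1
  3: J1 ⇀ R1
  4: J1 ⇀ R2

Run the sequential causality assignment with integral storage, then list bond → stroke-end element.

#0 stroke at Sf1
#1 stroke at J1
#2 stroke at J1
#3 stroke at J1
#4 stroke at J1

bond 0 |Sf1  (Sf1 (Sf) sets flow on bond)
bond 2 |J1  (Se1 (Se) sets effort on bond)
bond 1 |J1  (J1 flow already set via bond 0)
bond 3 |J1  (J1 flow already set via bond 0)
bond 4 |J1  (J1 flow already set via bond 0)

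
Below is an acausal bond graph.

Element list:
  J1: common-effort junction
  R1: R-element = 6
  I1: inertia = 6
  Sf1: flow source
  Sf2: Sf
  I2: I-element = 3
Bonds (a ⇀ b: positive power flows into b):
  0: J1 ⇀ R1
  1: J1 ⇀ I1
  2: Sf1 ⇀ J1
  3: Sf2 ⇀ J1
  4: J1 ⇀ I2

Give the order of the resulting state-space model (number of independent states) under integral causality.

bond 2 |Sf1  (source Sf1 imposes f)
bond 3 |Sf2  (Sf2: flow source, stroke at near end)
bond 1 |I1  (I1 outputs flow p/I1)
bond 4 |I2  (I2 integral (f out))
bond 0 |J1  (J1: last free bond brings effort in)

2  (I1, I2 all integral)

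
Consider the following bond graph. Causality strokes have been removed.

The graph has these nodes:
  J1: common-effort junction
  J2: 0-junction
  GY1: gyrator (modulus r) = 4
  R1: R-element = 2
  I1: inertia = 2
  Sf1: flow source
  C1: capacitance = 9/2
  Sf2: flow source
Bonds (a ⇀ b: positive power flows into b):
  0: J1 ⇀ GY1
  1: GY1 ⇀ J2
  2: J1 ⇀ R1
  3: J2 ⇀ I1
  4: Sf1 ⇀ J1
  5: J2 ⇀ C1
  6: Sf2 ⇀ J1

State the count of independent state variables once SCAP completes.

#4 →Sf1  (Sf1: flow source, stroke at near end)
#6 →Sf2  (Sf2: flow source, stroke at near end)
#3 →I1  (prefer integral on I1)
#5 →J2  (C1: C, integral causality)
#1 →GY1  (0-jn J2 has e-setter on 5)
#0 →GY1  (GY1 both-in/both-out from 1)
#2 →J1  (J1 needs exactly one e-in)

2  (C1, I1 all integral)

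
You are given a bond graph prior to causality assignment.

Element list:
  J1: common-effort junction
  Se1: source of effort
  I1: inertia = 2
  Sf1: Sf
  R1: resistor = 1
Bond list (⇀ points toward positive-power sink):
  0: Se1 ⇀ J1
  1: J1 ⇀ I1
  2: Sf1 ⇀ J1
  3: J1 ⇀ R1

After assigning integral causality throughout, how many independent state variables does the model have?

1  (I1 all integral)

b0 →J1  (Se1: effort source, stroke at far end)
b2 →Sf1  (Sf1 (Sf) sets flow on bond)
b1 →I1  (0-jn J1 has e-setter on 0)
b3 →R1  (0-jn J1 has e-setter on 0)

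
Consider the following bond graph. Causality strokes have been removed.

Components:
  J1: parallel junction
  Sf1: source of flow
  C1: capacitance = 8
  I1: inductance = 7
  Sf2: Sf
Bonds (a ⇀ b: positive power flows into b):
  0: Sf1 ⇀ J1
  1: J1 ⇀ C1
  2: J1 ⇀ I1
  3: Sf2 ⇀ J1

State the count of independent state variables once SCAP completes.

2  (C1, I1 all integral)

β0 |Sf1  (Sf1 fixes flow; stroke at Sf1)
β3 |Sf2  (Sf2 fixes flow; stroke at Sf2)
β1 |J1  (C1: C, integral causality)
β2 |I1  (common-e at J1 fixed by 1)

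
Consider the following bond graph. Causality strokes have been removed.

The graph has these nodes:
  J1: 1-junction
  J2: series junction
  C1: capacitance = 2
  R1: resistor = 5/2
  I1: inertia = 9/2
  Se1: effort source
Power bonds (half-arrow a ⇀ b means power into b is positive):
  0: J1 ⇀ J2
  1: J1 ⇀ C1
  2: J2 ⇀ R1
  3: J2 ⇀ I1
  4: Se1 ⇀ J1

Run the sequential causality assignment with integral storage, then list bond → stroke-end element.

#4 →J1  (source Se1 imposes e)
#1 →J1  (prefer integral on C1)
#0 →J2  (J1: last free bond brings flow in)
#3 →I1  (I1 outputs flow p/I1)
#2 →J2  (1-jn J2 has f-setter on 3)

b0 →J2
b1 →J1
b2 →J2
b3 →I1
b4 →J1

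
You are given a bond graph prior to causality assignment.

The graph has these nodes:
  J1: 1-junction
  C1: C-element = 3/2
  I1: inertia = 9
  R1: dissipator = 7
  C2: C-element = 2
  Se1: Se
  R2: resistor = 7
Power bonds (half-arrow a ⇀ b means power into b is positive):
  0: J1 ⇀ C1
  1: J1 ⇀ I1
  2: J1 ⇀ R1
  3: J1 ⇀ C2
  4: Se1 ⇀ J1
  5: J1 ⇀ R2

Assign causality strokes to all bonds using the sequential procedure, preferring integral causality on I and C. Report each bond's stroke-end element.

β0 stroke→J1
β1 stroke→I1
β2 stroke→J1
β3 stroke→J1
β4 stroke→J1
β5 stroke→J1

b4 →J1  (Se1: effort source, stroke at far end)
b0 →J1  (prefer integral on C1)
b1 →I1  (I1 integral (f out))
b2 →J1  (1-jn J1 has f-setter on 1)
b3 →J1  (J1: bond 1 brought flow, rest push out)
b5 →J1  (J1 flow already set via bond 1)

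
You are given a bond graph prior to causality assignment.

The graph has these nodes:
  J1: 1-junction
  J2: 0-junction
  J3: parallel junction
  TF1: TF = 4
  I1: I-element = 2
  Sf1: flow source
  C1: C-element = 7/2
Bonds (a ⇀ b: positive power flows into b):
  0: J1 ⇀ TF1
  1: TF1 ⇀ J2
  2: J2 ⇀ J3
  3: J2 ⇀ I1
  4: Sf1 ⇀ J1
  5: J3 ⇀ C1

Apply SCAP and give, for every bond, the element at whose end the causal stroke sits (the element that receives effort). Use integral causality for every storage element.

bond 4 stroke→Sf1  (source Sf1 imposes f)
bond 0 stroke→J1  (J1 flow already set via bond 4)
bond 1 stroke→TF1  (TF1: transformer flips bond 0)
bond 3 stroke→I1  (I1 integral (f out))
bond 2 stroke→J2  (J2 needs exactly one e-in)
bond 5 stroke→J3  (closing 0-jn rule on J3)

β0 stroke at J1
β1 stroke at TF1
β2 stroke at J2
β3 stroke at I1
β4 stroke at Sf1
β5 stroke at J3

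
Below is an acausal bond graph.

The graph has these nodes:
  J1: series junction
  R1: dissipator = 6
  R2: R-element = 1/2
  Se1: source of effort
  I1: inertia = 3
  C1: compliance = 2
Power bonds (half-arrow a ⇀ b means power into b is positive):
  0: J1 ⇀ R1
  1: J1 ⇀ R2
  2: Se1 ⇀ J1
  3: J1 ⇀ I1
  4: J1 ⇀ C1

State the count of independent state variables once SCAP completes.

bond 2 |J1  (source Se1 imposes e)
bond 3 |I1  (prefer integral on I1)
bond 0 |J1  (J1: bond 3 brought flow, rest push out)
bond 1 |J1  (J1 flow already set via bond 3)
bond 4 |J1  (common-f at J1 fixed by 3)

2  (C1, I1 all integral)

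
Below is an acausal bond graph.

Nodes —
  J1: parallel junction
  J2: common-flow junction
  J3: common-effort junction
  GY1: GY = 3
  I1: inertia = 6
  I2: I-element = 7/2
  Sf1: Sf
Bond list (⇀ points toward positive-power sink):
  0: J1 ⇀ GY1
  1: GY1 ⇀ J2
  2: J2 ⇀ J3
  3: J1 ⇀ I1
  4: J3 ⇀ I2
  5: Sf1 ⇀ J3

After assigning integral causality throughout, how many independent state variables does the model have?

bond 5 stroke at Sf1  (Sf1: flow source, stroke at near end)
bond 3 stroke at I1  (I1 outputs flow p/I1)
bond 0 stroke at J1  (only one effort-in slot at J1)
bond 1 stroke at J2  (through GY1, causality inverts; strokes same side of GY1)
bond 2 stroke at J3  (closing 1-jn rule on J2)
bond 4 stroke at I2  (J3 effort already set via bond 2)

2  (I1, I2 all integral)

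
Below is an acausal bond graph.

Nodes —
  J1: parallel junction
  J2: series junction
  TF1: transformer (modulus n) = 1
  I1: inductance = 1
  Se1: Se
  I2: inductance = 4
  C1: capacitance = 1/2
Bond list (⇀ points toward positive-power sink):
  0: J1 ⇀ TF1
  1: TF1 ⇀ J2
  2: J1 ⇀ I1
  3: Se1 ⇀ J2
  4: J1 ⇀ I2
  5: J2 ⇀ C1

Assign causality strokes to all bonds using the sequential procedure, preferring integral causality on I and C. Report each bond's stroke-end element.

#0 →J1
#1 →TF1
#2 →I1
#3 →J2
#4 →I2
#5 →J2

#3 |J2  (source Se1 imposes e)
#2 |I1  (prefer integral on I1)
#4 |I2  (I2 integral (f out))
#0 |J1  (only one effort-in slot at J1)
#1 |TF1  (TF1 one-in-one-out from 0)
#5 |J2  (1-jn J2 has f-setter on 1)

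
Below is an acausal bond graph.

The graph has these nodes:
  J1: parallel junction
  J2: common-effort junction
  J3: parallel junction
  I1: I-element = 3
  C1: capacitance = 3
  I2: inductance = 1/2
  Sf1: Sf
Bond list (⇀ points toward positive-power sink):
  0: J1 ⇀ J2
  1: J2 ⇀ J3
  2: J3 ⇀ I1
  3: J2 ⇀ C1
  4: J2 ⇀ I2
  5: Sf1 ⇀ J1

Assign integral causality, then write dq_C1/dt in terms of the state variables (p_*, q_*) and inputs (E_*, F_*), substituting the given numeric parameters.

dq_C1/dt = F_Sf1 - p_I1/3 - 2*p_I2

β5 →Sf1  (Sf1 fixes flow; stroke at Sf1)
β0 →J1  (closing 0-jn rule on J1)
β2 →I1  (I1: I, integral causality)
β1 →J3  (closing 0-jn rule on J3)
β3 →J2  (C1: C, integral causality)
β4 →I2  (J2 effort already set via bond 3)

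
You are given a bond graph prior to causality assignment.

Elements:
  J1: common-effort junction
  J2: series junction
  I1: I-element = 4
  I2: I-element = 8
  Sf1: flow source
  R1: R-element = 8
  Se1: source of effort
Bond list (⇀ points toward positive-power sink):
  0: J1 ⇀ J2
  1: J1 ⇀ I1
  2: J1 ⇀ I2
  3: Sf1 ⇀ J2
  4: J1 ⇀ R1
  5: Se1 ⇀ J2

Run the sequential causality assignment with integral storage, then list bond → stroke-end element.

#0 →J2
#1 →I1
#2 →I2
#3 →Sf1
#4 →J1
#5 →J2

β3 |Sf1  (Sf1: flow source, stroke at near end)
β5 |J2  (Se1 fixes effort; stroke away)
β0 |J2  (1-jn J2 has f-setter on 3)
β1 |I1  (I1: I, integral causality)
β2 |I2  (prefer integral on I2)
β4 |J1  (J1 needs exactly one e-in)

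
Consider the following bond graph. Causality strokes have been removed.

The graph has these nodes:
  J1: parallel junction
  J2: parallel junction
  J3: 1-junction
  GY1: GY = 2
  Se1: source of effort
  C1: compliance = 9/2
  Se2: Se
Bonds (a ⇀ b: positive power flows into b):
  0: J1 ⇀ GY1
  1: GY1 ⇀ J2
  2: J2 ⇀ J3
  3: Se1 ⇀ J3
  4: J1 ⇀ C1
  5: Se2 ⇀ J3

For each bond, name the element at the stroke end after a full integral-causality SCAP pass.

#0 |GY1
#1 |GY1
#2 |J2
#3 |J3
#4 |J1
#5 |J3

b3 stroke at J3  (Se1 (Se) sets effort on bond)
b5 stroke at J3  (Se2: effort source, stroke at far end)
b2 stroke at J2  (J3: last free bond brings flow in)
b1 stroke at GY1  (J2: bond 2 brought effort, rest push out)
b0 stroke at GY1  (through GY1, causality inverts; strokes same side of GY1)
b4 stroke at J1  (only one effort-in slot at J1)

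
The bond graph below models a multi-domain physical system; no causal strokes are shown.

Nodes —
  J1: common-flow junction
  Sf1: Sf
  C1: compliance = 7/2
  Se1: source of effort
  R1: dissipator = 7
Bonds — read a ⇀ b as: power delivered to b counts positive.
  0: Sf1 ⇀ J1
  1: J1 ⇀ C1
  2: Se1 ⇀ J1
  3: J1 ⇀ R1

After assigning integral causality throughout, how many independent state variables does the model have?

b0 stroke→Sf1  (source Sf1 imposes f)
b2 stroke→J1  (source Se1 imposes e)
b1 stroke→J1  (common-f at J1 fixed by 0)
b3 stroke→J1  (J1 flow already set via bond 0)

1  (C1 all integral)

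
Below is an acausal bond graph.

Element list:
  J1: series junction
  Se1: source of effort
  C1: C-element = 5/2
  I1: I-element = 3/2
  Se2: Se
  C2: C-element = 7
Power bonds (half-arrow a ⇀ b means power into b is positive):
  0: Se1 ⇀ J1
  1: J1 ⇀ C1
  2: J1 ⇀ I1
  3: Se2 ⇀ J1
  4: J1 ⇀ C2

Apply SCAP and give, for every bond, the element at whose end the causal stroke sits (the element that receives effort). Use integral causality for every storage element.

bond 0 →J1
bond 1 →J1
bond 2 →I1
bond 3 →J1
bond 4 →J1

#0 stroke at J1  (Se1 fixes effort; stroke away)
#3 stroke at J1  (Se2 (Se) sets effort on bond)
#1 stroke at J1  (C1: C, integral causality)
#2 stroke at I1  (I1: I, integral causality)
#4 stroke at J1  (common-f at J1 fixed by 2)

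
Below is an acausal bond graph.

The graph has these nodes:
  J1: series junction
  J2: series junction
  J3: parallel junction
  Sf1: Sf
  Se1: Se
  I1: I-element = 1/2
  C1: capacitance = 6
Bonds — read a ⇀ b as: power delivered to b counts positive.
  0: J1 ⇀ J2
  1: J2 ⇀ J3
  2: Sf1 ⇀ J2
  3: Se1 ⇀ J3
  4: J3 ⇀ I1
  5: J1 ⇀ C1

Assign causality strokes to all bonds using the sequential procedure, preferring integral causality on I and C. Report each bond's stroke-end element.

b0 stroke at J2
b1 stroke at J2
b2 stroke at Sf1
b3 stroke at J3
b4 stroke at I1
b5 stroke at J1

#2 |Sf1  (Sf1: flow source, stroke at near end)
#3 |J3  (Se1 (Se) sets effort on bond)
#0 |J2  (J2: bond 2 brought flow, rest push out)
#1 |J2  (common-f at J2 fixed by 2)
#4 |I1  (J3: bond 3 brought effort, rest push out)
#5 |J1  (common-f at J1 fixed by 0)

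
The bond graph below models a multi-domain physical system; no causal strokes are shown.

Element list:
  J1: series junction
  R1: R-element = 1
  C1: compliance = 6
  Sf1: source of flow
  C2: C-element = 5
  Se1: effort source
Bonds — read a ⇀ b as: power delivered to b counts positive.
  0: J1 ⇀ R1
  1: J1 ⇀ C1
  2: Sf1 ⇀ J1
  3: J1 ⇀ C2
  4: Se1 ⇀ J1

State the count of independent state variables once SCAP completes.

2  (C1, C2 all integral)

bond 2 stroke at Sf1  (Sf1 fixes flow; stroke at Sf1)
bond 4 stroke at J1  (Se1 fixes effort; stroke away)
bond 0 stroke at J1  (common-f at J1 fixed by 2)
bond 1 stroke at J1  (1-jn J1 has f-setter on 2)
bond 3 stroke at J1  (common-f at J1 fixed by 2)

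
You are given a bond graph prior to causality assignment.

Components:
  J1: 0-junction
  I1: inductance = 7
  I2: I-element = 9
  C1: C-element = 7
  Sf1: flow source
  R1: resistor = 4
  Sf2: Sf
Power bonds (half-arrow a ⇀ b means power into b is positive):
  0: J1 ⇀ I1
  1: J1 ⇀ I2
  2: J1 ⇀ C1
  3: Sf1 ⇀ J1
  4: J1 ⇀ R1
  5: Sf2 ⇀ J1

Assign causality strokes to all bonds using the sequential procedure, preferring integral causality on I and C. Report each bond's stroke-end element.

β0 |I1
β1 |I2
β2 |J1
β3 |Sf1
β4 |R1
β5 |Sf2

β3 stroke→Sf1  (source Sf1 imposes f)
β5 stroke→Sf2  (Sf2 (Sf) sets flow on bond)
β0 stroke→I1  (I1: I, integral causality)
β1 stroke→I2  (I2: I, integral causality)
β2 stroke→J1  (C1: C, integral causality)
β4 stroke→R1  (J1: bond 2 brought effort, rest push out)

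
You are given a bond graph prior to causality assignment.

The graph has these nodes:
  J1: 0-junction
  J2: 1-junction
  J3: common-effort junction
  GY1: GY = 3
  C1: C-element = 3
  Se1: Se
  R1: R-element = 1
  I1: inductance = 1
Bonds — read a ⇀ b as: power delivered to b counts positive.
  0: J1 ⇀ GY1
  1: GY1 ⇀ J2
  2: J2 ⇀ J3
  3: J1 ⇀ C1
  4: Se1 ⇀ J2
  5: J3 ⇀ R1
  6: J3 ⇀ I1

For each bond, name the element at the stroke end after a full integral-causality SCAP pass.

bond 4 |J2  (Se1 fixes effort; stroke away)
bond 3 |J1  (C1: C, integral causality)
bond 0 |GY1  (J1: bond 3 brought effort, rest push out)
bond 1 |GY1  (GY1: gyrator matches bond 0)
bond 2 |J2  (J2 flow already set via bond 1)
bond 6 |I1  (I1 outputs flow p/I1)
bond 5 |J3  (J3 needs exactly one e-in)

β0 stroke at GY1
β1 stroke at GY1
β2 stroke at J2
β3 stroke at J1
β4 stroke at J2
β5 stroke at J3
β6 stroke at I1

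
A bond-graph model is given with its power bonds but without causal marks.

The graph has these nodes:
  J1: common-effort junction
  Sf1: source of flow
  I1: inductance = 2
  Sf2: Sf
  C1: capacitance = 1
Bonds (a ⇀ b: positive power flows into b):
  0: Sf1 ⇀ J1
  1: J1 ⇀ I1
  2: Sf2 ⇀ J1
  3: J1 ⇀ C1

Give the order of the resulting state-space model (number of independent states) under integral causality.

2  (C1, I1 all integral)

β0 stroke→Sf1  (Sf1: flow source, stroke at near end)
β2 stroke→Sf2  (Sf2 (Sf) sets flow on bond)
β1 stroke→I1  (prefer integral on I1)
β3 stroke→J1  (J1: last free bond brings effort in)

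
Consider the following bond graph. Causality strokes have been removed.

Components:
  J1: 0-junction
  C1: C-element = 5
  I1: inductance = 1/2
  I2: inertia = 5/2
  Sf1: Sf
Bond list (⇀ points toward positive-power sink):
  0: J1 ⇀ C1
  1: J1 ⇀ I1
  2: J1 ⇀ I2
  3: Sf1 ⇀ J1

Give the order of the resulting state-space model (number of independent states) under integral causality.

3  (C1, I1, I2 all integral)

β3 →Sf1  (Sf1 (Sf) sets flow on bond)
β0 →J1  (C1 integral (e out))
β1 →I1  (0-jn J1 has e-setter on 0)
β2 →I2  (J1: bond 0 brought effort, rest push out)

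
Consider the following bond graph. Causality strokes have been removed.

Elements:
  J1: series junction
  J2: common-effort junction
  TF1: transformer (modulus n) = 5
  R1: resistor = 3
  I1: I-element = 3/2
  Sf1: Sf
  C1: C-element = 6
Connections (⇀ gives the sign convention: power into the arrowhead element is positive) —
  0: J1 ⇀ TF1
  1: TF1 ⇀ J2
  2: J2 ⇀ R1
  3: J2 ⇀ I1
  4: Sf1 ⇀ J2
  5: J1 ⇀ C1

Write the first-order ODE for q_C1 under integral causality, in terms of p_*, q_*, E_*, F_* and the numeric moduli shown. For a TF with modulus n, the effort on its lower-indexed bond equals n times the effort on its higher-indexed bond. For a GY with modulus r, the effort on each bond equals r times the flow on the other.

dq_C1/dt = -F_Sf1/5 + 2*p_I1/15 - q_C1/450

#4 stroke→Sf1  (source Sf1 imposes f)
#3 stroke→I1  (I1 outputs flow p/I1)
#5 stroke→J1  (prefer integral on C1)
#0 stroke→TF1  (J1 needs exactly one f-in)
#1 stroke→J2  (TF1: transformer flips bond 0)
#2 stroke→R1  (J2: bond 1 brought effort, rest push out)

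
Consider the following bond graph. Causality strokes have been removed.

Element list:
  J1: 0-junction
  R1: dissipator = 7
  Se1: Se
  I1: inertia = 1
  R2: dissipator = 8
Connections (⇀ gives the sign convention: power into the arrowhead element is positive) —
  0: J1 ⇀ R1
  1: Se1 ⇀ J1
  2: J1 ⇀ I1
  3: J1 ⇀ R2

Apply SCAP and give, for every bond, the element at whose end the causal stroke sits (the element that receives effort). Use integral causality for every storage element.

#1 stroke at J1  (source Se1 imposes e)
#0 stroke at R1  (J1: bond 1 brought effort, rest push out)
#2 stroke at I1  (0-jn J1 has e-setter on 1)
#3 stroke at R2  (J1: bond 1 brought effort, rest push out)

b0 stroke at R1
b1 stroke at J1
b2 stroke at I1
b3 stroke at R2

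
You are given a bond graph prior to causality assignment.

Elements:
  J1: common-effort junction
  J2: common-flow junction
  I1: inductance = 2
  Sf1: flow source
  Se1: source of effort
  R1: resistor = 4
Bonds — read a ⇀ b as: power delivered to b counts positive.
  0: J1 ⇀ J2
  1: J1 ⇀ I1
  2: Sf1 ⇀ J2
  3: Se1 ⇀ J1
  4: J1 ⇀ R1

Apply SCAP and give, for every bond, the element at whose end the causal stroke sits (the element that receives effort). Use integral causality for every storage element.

β0 |J2
β1 |I1
β2 |Sf1
β3 |J1
β4 |R1

#2 stroke at Sf1  (Sf1 (Sf) sets flow on bond)
#3 stroke at J1  (Se1: effort source, stroke at far end)
#0 stroke at J2  (0-jn J1 has e-setter on 3)
#1 stroke at I1  (J1 effort already set via bond 3)
#4 stroke at R1  (J1 effort already set via bond 3)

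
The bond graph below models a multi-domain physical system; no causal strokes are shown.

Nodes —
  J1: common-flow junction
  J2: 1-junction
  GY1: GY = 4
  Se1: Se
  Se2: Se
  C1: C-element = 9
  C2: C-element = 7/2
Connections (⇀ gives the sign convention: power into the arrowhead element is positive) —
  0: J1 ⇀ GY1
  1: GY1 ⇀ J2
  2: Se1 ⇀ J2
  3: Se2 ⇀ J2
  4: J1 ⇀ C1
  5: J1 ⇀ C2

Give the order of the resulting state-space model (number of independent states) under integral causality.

2  (C1, C2 all integral)

#2 stroke→J2  (Se1: effort source, stroke at far end)
#3 stroke→J2  (Se2: effort source, stroke at far end)
#1 stroke→GY1  (J2: last free bond brings flow in)
#0 stroke→GY1  (GY1 both-in/both-out from 1)
#4 stroke→J1  (common-f at J1 fixed by 0)
#5 stroke→J1  (1-jn J1 has f-setter on 0)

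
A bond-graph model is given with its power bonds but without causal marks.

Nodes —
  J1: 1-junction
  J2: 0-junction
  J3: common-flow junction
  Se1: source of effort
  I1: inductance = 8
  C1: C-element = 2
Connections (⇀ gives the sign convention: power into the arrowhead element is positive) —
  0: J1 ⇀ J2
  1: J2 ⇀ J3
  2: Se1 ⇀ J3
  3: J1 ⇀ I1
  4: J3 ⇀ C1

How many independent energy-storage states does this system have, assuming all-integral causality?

bond 2 stroke→J3  (Se1 fixes effort; stroke away)
bond 3 stroke→I1  (I1 integral (f out))
bond 0 stroke→J1  (J1 flow already set via bond 3)
bond 1 stroke→J2  (only one effort-in slot at J2)
bond 4 stroke→J3  (1-jn J3 has f-setter on 1)

2  (C1, I1 all integral)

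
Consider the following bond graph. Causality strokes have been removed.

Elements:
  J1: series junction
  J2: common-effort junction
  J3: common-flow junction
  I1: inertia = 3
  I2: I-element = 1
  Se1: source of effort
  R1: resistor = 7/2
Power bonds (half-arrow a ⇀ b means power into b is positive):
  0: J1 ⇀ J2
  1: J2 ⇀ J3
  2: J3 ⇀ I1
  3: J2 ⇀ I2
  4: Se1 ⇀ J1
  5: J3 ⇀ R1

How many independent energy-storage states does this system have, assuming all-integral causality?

2  (I1, I2 all integral)

#4 stroke at J1  (Se1 (Se) sets effort on bond)
#0 stroke at J2  (J1 needs exactly one f-in)
#1 stroke at J3  (J2 effort already set via bond 0)
#3 stroke at I2  (J2 effort already set via bond 0)
#2 stroke at I1  (I1: I, integral causality)
#5 stroke at J3  (J3 flow already set via bond 2)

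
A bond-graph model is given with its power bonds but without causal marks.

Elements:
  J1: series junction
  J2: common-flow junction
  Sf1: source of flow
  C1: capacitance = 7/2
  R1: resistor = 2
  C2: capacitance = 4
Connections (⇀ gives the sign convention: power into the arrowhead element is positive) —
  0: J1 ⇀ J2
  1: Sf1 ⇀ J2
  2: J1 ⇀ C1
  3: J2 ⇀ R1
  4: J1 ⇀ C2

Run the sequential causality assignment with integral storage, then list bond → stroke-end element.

β0 |J2
β1 |Sf1
β2 |J1
β3 |J2
β4 |J1

b1 stroke→Sf1  (Sf1 fixes flow; stroke at Sf1)
b0 stroke→J2  (J2: bond 1 brought flow, rest push out)
b3 stroke→J2  (common-f at J2 fixed by 1)
b2 stroke→J1  (J1: bond 0 brought flow, rest push out)
b4 stroke→J1  (common-f at J1 fixed by 0)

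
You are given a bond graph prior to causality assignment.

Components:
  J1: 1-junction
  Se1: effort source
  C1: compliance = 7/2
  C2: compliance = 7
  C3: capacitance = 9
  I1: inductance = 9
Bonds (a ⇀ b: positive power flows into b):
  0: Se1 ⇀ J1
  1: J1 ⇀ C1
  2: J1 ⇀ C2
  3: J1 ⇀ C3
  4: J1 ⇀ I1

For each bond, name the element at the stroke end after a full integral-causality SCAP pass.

#0 |J1
#1 |J1
#2 |J1
#3 |J1
#4 |I1

#0 →J1  (Se1 (Se) sets effort on bond)
#1 →J1  (C1: C, integral causality)
#2 →J1  (C2 outputs effort q/C2)
#3 →J1  (C3: C, integral causality)
#4 →I1  (closing 1-jn rule on J1)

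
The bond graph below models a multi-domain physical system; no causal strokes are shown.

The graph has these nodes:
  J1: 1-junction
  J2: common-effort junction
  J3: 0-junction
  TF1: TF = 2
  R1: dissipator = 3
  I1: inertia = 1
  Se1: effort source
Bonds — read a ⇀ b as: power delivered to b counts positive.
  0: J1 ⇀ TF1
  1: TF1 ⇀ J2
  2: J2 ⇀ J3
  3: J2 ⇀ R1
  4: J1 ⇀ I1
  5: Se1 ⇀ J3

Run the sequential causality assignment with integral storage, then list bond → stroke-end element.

b5 →J3  (Se1 fixes effort; stroke away)
b2 →J2  (J3 effort already set via bond 5)
b1 →TF1  (common-e at J2 fixed by 2)
b3 →R1  (J2 effort already set via bond 2)
b0 →J1  (TF1 one-in-one-out from 1)
b4 →I1  (J1 needs exactly one f-in)

β0 |J1
β1 |TF1
β2 |J2
β3 |R1
β4 |I1
β5 |J3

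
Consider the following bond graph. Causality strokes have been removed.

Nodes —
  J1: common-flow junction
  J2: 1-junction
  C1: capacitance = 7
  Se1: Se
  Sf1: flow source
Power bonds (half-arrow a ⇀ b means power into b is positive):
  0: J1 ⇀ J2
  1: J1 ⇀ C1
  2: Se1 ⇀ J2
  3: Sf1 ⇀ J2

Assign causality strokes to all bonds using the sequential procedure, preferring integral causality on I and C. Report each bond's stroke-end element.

β2 |J2  (Se1 (Se) sets effort on bond)
β3 |Sf1  (Sf1 fixes flow; stroke at Sf1)
β0 |J2  (J2 flow already set via bond 3)
β1 |J1  (1-jn J1 has f-setter on 0)

β0 stroke at J2
β1 stroke at J1
β2 stroke at J2
β3 stroke at Sf1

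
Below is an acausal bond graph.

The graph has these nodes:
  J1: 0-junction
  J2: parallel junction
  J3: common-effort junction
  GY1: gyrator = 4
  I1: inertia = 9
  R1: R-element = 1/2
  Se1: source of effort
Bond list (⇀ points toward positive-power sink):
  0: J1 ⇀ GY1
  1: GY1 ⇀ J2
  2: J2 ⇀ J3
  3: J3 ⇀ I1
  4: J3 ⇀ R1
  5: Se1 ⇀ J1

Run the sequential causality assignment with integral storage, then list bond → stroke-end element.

bond 0 |GY1
bond 1 |GY1
bond 2 |J2
bond 3 |I1
bond 4 |J3
bond 5 |J1

β5 stroke→J1  (source Se1 imposes e)
β0 stroke→GY1  (J1 effort already set via bond 5)
β1 stroke→GY1  (GY1: gyrator matches bond 0)
β2 stroke→J2  (J2 needs exactly one e-in)
β3 stroke→I1  (I1 integral (f out))
β4 stroke→J3  (J3: last free bond brings effort in)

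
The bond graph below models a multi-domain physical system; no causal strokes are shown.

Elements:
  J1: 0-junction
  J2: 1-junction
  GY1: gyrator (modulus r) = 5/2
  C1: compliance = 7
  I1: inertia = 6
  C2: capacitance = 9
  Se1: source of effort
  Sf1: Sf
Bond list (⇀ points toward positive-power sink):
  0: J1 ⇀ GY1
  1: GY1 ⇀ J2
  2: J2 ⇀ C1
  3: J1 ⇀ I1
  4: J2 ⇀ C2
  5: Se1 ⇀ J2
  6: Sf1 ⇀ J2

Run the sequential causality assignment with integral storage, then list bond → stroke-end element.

#0 →J1
#1 →J2
#2 →J2
#3 →I1
#4 →J2
#5 →J2
#6 →Sf1

b5 |J2  (Se1: effort source, stroke at far end)
b6 |Sf1  (Sf1 (Sf) sets flow on bond)
b1 |J2  (J2 flow already set via bond 6)
b2 |J2  (J2: bond 6 brought flow, rest push out)
b4 |J2  (1-jn J2 has f-setter on 6)
b0 |J1  (GY GY1: same side as bond 1)
b3 |I1  (J1 effort already set via bond 0)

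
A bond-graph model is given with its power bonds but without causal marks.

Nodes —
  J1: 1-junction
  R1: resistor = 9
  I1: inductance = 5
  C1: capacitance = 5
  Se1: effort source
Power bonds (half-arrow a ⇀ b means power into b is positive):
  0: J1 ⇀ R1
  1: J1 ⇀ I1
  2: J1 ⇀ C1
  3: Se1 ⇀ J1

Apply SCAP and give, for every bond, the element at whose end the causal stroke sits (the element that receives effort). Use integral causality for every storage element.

b0 stroke→J1
b1 stroke→I1
b2 stroke→J1
b3 stroke→J1

β3 stroke at J1  (Se1: effort source, stroke at far end)
β1 stroke at I1  (I1 outputs flow p/I1)
β0 stroke at J1  (common-f at J1 fixed by 1)
β2 stroke at J1  (J1: bond 1 brought flow, rest push out)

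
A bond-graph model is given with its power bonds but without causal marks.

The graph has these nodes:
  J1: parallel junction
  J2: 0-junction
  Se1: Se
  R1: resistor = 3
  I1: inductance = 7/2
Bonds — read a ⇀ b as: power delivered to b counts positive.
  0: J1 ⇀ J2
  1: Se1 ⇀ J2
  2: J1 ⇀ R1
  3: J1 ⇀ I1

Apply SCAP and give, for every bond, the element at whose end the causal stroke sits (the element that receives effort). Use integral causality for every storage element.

β0 |J1
β1 |J2
β2 |R1
β3 |I1

bond 1 stroke at J2  (Se1: effort source, stroke at far end)
bond 0 stroke at J1  (J2: bond 1 brought effort, rest push out)
bond 2 stroke at R1  (common-e at J1 fixed by 0)
bond 3 stroke at I1  (0-jn J1 has e-setter on 0)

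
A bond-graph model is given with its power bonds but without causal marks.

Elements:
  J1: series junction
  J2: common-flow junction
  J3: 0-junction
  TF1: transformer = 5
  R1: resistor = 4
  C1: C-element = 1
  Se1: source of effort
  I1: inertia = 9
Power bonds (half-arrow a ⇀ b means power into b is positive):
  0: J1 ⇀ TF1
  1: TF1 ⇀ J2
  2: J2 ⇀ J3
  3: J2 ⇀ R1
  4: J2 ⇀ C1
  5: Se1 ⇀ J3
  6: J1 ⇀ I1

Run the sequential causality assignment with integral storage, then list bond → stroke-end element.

#0 stroke at J1
#1 stroke at TF1
#2 stroke at J2
#3 stroke at J2
#4 stroke at J2
#5 stroke at J3
#6 stroke at I1

β5 |J3  (source Se1 imposes e)
β2 |J2  (J3: bond 5 brought effort, rest push out)
β4 |J2  (C1 integral (e out))
β6 |I1  (I1 outputs flow p/I1)
β0 |J1  (1-jn J1 has f-setter on 6)
β1 |TF1  (TF1: transformer flips bond 0)
β3 |J2  (1-jn J2 has f-setter on 1)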